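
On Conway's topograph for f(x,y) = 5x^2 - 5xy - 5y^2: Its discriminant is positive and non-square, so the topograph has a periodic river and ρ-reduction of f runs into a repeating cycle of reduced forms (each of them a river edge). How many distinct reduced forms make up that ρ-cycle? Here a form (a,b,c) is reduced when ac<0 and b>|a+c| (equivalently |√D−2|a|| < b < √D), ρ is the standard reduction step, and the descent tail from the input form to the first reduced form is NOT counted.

D = 125, ⌊√D⌋ = 11
descent: ρ → (-5,5,5)  [lands on river]
river: ρ → (5,5,-5)
ρ-cycle length = 2 (tail of 1 descent step not counted)

2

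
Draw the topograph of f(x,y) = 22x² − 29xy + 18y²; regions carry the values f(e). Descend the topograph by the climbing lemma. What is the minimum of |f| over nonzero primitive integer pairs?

translate: b→15 (≡-29 mod 44), so (22,-29,18)→(22,15,11)
flip: (22,15,11)→(11,-15,22)
translate: b→7 (≡-15 mod 22), so (11,-15,22)→(11,7,18)
reduced (well bottom): (11,7,18) with a≤c, −a<b≤a
well minimum = a = 11

11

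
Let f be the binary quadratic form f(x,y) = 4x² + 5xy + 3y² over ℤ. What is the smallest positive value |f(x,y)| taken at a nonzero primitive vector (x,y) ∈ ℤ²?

translate: b→-3 (≡5 mod 8), so (4,5,3)→(4,-3,2)
flip: (4,-3,2)→(2,3,4)
translate: b→-1 (≡3 mod 4), so (2,3,4)→(2,-1,3)
reduced (well bottom): (2,-1,3) with a≤c, −a<b≤a
well minimum = a = 2

2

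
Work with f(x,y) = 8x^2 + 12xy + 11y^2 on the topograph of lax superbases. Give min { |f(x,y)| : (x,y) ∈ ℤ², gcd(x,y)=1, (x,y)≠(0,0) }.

translate: b→-4 (≡12 mod 16), so (8,12,11)→(8,-4,7)
flip: (8,-4,7)→(7,4,8)
reduced (well bottom): (7,4,8) with a≤c, −a<b≤a
well minimum = a = 7

7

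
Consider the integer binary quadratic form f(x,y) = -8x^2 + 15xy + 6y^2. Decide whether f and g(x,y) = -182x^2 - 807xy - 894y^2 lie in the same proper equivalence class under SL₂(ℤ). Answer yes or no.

D₁ = 417, D₂ = 417
river cycle of f (length 18): (6, 9, -14), (-14, 19, 1), (1, 19, -14), (-14, 9, 6), (6, 15, -8), (-8, 17, 4), (4, 15, -12), (-12, 9, 7), (7, 19, -2), (-2, 17, 16), … (8 more)
river cycle of g (length 18): (-8, 15, 6), (6, 9, -14), (-14, 19, 1), (1, 19, -14), (-14, 9, 6), (6, 15, -8), (-8, 17, 4), (4, 15, -12), (-12, 9, 7), (7, 19, -2), … (8 more)
cycles coincide ⇒ equivalent

yes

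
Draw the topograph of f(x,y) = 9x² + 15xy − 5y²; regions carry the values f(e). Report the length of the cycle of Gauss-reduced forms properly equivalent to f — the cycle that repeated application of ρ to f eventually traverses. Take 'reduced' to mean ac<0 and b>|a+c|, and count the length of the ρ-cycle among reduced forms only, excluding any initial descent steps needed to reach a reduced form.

D = 405, ⌊√D⌋ = 20
river: ρ → (-5,15,9)
river: ρ → (9,3,-11)
river: ρ → (-11,19,1)
river: ρ → (1,19,-11)
river: ρ → (-11,3,9)
river: ρ → (9,15,-5)
ρ-cycle length = 6 (tail of 0 descent steps not counted)

6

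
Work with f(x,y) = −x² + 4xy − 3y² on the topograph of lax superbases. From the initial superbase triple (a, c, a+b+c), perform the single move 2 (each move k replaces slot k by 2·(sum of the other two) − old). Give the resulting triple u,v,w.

start (-1,-3,0) = (f(1,0),f(0,1),f(1,1))
replace slot 2: 2·((-1)+0) − (-3) = 1 → (-1,1,0)

-1,1,0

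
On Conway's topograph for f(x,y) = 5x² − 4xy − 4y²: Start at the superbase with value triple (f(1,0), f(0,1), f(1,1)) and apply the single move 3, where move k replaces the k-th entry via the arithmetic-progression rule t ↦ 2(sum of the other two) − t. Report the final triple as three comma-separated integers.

start (5,-4,-3) = (f(1,0),f(0,1),f(1,1))
replace slot 3: 2·(5+(-4)) − (-3) = 5 → (5,-4,5)

5,-4,5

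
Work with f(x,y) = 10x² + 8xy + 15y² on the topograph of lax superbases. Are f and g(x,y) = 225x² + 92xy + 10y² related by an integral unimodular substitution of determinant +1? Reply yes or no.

D₁ = -536, D₂ = -536
f: reduced (well bottom): (10,8,15) with a≤c, −a<b≤a
g: flip: (225,92,10)→(10,-92,225)
g: translate: b→8 (≡-92 mod 20), so (10,-92,225)→(10,8,15)
g: reduced (well bottom): (10,8,15) with a≤c, −a<b≤a
reduced forms (10, 8, 15) vs (10, 8, 15) ⇒ equivalent

yes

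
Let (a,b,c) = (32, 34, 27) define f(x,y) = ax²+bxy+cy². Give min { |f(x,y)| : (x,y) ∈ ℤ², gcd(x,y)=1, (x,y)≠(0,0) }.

translate: b→-30 (≡34 mod 64), so (32,34,27)→(32,-30,25)
flip: (32,-30,25)→(25,30,32)
translate: b→-20 (≡30 mod 50), so (25,30,32)→(25,-20,27)
reduced (well bottom): (25,-20,27) with a≤c, −a<b≤a
well minimum = a = 25

25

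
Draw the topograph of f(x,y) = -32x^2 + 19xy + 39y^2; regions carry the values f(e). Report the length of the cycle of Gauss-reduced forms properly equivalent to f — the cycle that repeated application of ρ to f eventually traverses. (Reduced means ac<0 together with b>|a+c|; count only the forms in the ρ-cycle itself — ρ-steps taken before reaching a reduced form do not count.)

D = 5353, ⌊√D⌋ = 73
river: ρ → (39,59,-12)
river: ρ → (-12,61,34)
river: ρ → (34,7,-39)
river: ρ → (-39,71,2)
river: ρ → (2,73,-3)
river: ρ → (-3,71,26)
river: ρ → (26,33,-41)
river: ρ → (-41,49,18)
river: ρ → (18,59,-26)
river: ρ → (-26,45,32)
river: ρ → (32,19,-39)
river: ρ → (-39,59,12)
river: ρ → (12,61,-34)
river: ρ → (-34,7,39)
river: ρ → (39,71,-2)
river: ρ → (-2,73,3)
river: ρ → (3,71,-26)
river: ρ → (-26,33,41)
river: ρ → (41,49,-18)
river: ρ → (-18,59,26)
river: ρ → (26,45,-32)
river: ρ → (-32,19,39)
ρ-cycle length = 22 (tail of 0 descent steps not counted)

22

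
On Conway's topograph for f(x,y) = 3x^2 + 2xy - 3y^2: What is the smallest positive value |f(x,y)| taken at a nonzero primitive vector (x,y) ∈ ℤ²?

river: ρ → (-3,4,2)
river: ρ → (2,4,-3)
river: ρ → (-3,2,3)
river: ρ → (3,4,-2)
river: ρ → (-2,4,3)
river: ρ → (3,2,-3)
closes: descent 0, river 6
min |a| on river = 2

2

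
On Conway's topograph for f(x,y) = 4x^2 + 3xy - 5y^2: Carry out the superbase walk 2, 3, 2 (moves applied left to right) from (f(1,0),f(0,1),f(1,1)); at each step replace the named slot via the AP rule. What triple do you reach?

start (4,-5,2) = (f(1,0),f(0,1),f(1,1))
replace slot 2: 2·(4+2) − (-5) = 17 → (4,17,2)
replace slot 3: 2·(4+17) − 2 = 40 → (4,17,40)
replace slot 2: 2·(4+40) − 17 = 71 → (4,71,40)

4,71,40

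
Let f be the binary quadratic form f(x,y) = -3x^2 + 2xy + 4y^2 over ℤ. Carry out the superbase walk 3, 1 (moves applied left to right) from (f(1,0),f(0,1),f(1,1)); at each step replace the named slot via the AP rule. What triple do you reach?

start (-3,4,3) = (f(1,0),f(0,1),f(1,1))
replace slot 3: 2·((-3)+4) − 3 = -1 → (-3,4,-1)
replace slot 1: 2·(4+(-1)) − (-3) = 9 → (9,4,-1)

9,4,-1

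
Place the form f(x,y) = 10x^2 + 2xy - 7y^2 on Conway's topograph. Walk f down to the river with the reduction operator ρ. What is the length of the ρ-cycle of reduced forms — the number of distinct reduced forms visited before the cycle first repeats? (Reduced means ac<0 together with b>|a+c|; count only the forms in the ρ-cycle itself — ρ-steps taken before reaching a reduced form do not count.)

D = 284, ⌊√D⌋ = 16
descent: ρ → (-7,12,5)  [lands on river]
river: ρ → (5,8,-11)
river: ρ → (-11,14,2)
river: ρ → (2,14,-11)
river: ρ → (-11,8,5)
river: ρ → (5,12,-7)
river: ρ → (-7,16,1)
river: ρ → (1,16,-7)
ρ-cycle length = 8 (tail of 1 descent step not counted)

8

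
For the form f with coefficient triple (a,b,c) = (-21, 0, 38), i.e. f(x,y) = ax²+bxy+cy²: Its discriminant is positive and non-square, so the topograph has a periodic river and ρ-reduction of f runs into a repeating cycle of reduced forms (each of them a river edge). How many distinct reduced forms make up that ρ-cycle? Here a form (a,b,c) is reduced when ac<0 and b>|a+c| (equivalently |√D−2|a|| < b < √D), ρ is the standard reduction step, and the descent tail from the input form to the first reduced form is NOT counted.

D = 3192, ⌊√D⌋ = 56
descent: ρ → (38,0,-21)
descent: ρ → (-21,42,17)  [lands on river]
river: ρ → (17,26,-37)
river: ρ → (-37,48,6)
river: ρ → (6,48,-37)
river: ρ → (-37,26,17)
river: ρ → (17,42,-21)
ρ-cycle length = 6 (tail of 2 descent steps not counted)

6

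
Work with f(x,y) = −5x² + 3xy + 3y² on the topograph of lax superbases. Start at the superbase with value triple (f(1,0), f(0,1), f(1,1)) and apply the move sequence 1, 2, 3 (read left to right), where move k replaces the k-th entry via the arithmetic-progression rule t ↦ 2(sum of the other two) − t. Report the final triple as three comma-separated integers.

start (-5,3,1) = (f(1,0),f(0,1),f(1,1))
replace slot 1: 2·(3+1) − (-5) = 13 → (13,3,1)
replace slot 2: 2·(13+1) − 3 = 25 → (13,25,1)
replace slot 3: 2·(13+25) − 1 = 75 → (13,25,75)

13,25,75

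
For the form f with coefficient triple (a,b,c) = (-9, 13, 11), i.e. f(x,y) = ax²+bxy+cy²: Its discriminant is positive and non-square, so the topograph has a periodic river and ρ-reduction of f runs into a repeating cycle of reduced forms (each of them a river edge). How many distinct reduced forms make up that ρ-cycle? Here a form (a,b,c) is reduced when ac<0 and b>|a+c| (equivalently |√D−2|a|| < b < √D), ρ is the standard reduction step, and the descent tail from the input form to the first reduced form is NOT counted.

D = 565, ⌊√D⌋ = 23
river: ρ → (11,9,-11)
river: ρ → (-11,13,9)
river: ρ → (9,23,-1)
river: ρ → (-1,23,9)
river: ρ → (9,13,-11)
river: ρ → (-11,9,11)
river: ρ → (11,13,-9)
river: ρ → (-9,23,1)
river: ρ → (1,23,-9)
river: ρ → (-9,13,11)
ρ-cycle length = 10 (tail of 0 descent steps not counted)

10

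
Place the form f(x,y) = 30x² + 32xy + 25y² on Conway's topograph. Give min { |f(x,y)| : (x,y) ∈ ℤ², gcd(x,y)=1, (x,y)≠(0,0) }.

translate: b→-28 (≡32 mod 60), so (30,32,25)→(30,-28,23)
flip: (30,-28,23)→(23,28,30)
translate: b→-18 (≡28 mod 46), so (23,28,30)→(23,-18,25)
reduced (well bottom): (23,-18,25) with a≤c, −a<b≤a
well minimum = a = 23

23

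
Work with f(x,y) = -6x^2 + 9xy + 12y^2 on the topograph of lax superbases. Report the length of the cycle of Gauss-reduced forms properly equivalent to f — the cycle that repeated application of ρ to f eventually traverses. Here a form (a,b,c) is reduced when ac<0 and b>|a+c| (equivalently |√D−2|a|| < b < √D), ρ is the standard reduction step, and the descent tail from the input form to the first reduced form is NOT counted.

D = 369, ⌊√D⌋ = 19
river: ρ → (12,15,-3)
river: ρ → (-3,15,12)
river: ρ → (12,9,-6)
river: ρ → (-6,15,6)
river: ρ → (6,9,-12)
river: ρ → (-12,15,3)
river: ρ → (3,15,-12)
river: ρ → (-12,9,6)
river: ρ → (6,15,-6)
river: ρ → (-6,9,12)
ρ-cycle length = 10 (tail of 0 descent steps not counted)

10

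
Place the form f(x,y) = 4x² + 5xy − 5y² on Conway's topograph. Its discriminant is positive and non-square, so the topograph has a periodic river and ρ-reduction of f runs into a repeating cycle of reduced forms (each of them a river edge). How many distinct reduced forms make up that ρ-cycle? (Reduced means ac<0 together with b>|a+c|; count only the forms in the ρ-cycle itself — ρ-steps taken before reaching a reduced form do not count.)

D = 105, ⌊√D⌋ = 10
river: ρ → (-5,5,4)
river: ρ → (4,3,-6)
river: ρ → (-6,9,1)
river: ρ → (1,9,-6)
river: ρ → (-6,3,4)
river: ρ → (4,5,-5)
ρ-cycle length = 6 (tail of 0 descent steps not counted)

6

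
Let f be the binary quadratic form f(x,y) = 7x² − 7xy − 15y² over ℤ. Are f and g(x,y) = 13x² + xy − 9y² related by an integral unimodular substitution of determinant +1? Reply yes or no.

D₁ = 469, D₂ = 469
river cycle of f (length 2): (7, 21, -1), (-1, 21, 7)
river cycle of g (length 4): (-9, 17, 5), (5, 13, -15), (-15, 17, 3), (3, 19, -9)
cycles differ ⇒ inequivalent

no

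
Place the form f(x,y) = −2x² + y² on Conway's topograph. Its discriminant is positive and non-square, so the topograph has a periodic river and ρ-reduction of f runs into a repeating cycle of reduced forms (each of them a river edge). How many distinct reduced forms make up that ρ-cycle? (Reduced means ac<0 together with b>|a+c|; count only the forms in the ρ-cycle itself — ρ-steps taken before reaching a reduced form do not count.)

D = 8, ⌊√D⌋ = 2
descent: ρ → (1,2,-1)  [lands on river]
river: ρ → (-1,2,1)
ρ-cycle length = 2 (tail of 1 descent step not counted)

2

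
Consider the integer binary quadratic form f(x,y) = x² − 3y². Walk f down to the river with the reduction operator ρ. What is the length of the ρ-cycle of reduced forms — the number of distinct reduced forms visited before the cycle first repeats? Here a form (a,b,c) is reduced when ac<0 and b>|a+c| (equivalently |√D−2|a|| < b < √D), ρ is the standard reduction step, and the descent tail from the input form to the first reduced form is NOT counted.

D = 12, ⌊√D⌋ = 3
descent: ρ → (-3,0,1)
descent: ρ → (1,2,-2)  [lands on river]
river: ρ → (-2,2,1)
ρ-cycle length = 2 (tail of 2 descent steps not counted)

2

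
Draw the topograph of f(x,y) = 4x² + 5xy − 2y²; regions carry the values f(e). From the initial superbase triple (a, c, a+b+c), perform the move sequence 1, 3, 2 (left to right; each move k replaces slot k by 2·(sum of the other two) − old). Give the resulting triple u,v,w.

start (4,-2,7) = (f(1,0),f(0,1),f(1,1))
replace slot 1: 2·((-2)+7) − 4 = 6 → (6,-2,7)
replace slot 3: 2·(6+(-2)) − 7 = 1 → (6,-2,1)
replace slot 2: 2·(6+1) − (-2) = 16 → (6,16,1)

6,16,1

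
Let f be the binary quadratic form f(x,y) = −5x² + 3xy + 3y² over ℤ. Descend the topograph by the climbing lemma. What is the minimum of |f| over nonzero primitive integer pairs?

river: ρ → (3,3,-5)
river: ρ → (-5,7,1)
river: ρ → (1,7,-5)
river: ρ → (-5,3,3)
closes: descent 0, river 4
min |a| on river = 1

1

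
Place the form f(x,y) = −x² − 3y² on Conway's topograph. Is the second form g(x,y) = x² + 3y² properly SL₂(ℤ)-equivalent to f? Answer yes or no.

D₁ = -12, D₂ = -12
f is negative-definite; reduce −f:
−f: reduced (well bottom): (1,0,3) with a≤c, −a<b≤a
flip sign back: reduced form of f is (-1,0,-3)
g: reduced (well bottom): (1,0,3) with a≤c, −a<b≤a
reduced forms (-1, 0, -3) vs (1, 0, 3) ⇒ inequivalent

no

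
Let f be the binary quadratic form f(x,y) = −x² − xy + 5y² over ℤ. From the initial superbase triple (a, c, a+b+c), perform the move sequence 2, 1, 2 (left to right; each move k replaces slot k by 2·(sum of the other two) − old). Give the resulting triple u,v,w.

start (-1,5,3) = (f(1,0),f(0,1),f(1,1))
replace slot 2: 2·((-1)+3) − 5 = -1 → (-1,-1,3)
replace slot 1: 2·((-1)+3) − (-1) = 5 → (5,-1,3)
replace slot 2: 2·(5+3) − (-1) = 17 → (5,17,3)

5,17,3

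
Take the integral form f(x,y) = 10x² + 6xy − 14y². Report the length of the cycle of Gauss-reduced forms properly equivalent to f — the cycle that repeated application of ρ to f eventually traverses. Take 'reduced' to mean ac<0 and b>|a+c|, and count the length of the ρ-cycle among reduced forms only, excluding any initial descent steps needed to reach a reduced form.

D = 596, ⌊√D⌋ = 24
river: ρ → (-14,22,2)
river: ρ → (2,22,-14)
river: ρ → (-14,6,10)
river: ρ → (10,14,-10)
river: ρ → (-10,6,14)
river: ρ → (14,22,-2)
river: ρ → (-2,22,14)
river: ρ → (14,6,-10)
river: ρ → (-10,14,10)
river: ρ → (10,6,-14)
ρ-cycle length = 10 (tail of 0 descent steps not counted)

10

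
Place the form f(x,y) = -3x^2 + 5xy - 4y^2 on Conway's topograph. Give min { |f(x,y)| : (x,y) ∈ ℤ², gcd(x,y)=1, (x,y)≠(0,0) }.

translate: b→1 (≡-5 mod 6), so (3,-5,4)→(3,1,2)
flip: (3,1,2)→(2,-1,3)
reduced (well bottom): (2,-1,3) with a≤c, −a<b≤a
well minimum |f| = |-2| = 2 (negative-definite)

2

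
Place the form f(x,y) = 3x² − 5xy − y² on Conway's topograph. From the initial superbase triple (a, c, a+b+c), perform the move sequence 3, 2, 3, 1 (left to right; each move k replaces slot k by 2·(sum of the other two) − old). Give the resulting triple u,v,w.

start (3,-1,-3) = (f(1,0),f(0,1),f(1,1))
replace slot 3: 2·(3+(-1)) − (-3) = 7 → (3,-1,7)
replace slot 2: 2·(3+7) − (-1) = 21 → (3,21,7)
replace slot 3: 2·(3+21) − 7 = 41 → (3,21,41)
replace slot 1: 2·(21+41) − 3 = 121 → (121,21,41)

121,21,41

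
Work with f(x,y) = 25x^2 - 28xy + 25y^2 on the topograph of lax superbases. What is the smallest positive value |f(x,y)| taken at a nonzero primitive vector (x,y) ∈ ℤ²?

translate: b→22 (≡-28 mod 50), so (25,-28,25)→(25,22,22)
flip: (25,22,22)→(22,-22,25)
translate: b→22 (≡-22 mod 44), so (22,-22,25)→(22,22,25)
reduced (well bottom): (22,22,25) with a≤c, −a<b≤a
well minimum = a = 22

22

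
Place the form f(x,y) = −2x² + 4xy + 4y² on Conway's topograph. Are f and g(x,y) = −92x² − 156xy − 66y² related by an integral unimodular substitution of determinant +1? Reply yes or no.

D₁ = 48, D₂ = 48
river cycle of f (length 2): (4, 4, -2), (-2, 4, 4)
river cycle of g (length 2): (-2, 4, 4), (4, 4, -2)
cycles coincide ⇒ equivalent

yes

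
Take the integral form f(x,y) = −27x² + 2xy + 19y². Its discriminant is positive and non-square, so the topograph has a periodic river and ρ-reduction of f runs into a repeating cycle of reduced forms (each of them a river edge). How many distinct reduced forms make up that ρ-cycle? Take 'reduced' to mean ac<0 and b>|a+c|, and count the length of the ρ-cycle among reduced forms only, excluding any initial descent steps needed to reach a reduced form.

D = 2056, ⌊√D⌋ = 45
descent: ρ → (19,36,-10)  [lands on river]
river: ρ → (-10,44,3)
river: ρ → (3,40,-38)
river: ρ → (-38,36,5)
river: ρ → (5,44,-6)
river: ρ → (-6,40,19)
ρ-cycle length = 6 (tail of 1 descent step not counted)

6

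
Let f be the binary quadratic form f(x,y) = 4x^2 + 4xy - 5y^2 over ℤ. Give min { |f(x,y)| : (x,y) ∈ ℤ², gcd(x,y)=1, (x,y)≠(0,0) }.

river: ρ → (-5,6,3)
river: ρ → (3,6,-5)
river: ρ → (-5,4,4)
river: ρ → (4,4,-5)
closes: descent 0, river 4
min |a| on river = 3

3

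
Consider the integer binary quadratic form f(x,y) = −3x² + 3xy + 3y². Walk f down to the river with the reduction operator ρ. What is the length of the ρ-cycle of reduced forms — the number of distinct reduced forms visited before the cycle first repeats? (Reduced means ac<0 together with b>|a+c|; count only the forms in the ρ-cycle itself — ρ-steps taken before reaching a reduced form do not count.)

D = 45, ⌊√D⌋ = 6
river: ρ → (3,3,-3)
river: ρ → (-3,3,3)
ρ-cycle length = 2 (tail of 0 descent steps not counted)

2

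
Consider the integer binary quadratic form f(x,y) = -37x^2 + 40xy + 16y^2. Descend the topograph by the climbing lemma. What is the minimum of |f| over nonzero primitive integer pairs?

river: ρ → (16,56,-13)
river: ρ → (-13,48,32)
river: ρ → (32,16,-29)
river: ρ → (-29,42,19)
river: ρ → (19,34,-37)
river: ρ → (-37,40,16)
closes: descent 0, river 6
min |a| on river = 13

13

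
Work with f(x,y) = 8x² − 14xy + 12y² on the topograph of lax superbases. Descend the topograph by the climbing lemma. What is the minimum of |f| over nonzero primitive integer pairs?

translate: b→2 (≡-14 mod 16), so (8,-14,12)→(8,2,6)
flip: (8,2,6)→(6,-2,8)
reduced (well bottom): (6,-2,8) with a≤c, −a<b≤a
well minimum = a = 6

6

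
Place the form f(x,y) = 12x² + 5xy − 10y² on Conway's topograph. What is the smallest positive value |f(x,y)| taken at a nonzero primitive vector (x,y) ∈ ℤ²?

river: ρ → (-10,15,7)
river: ρ → (7,13,-12)
river: ρ → (-12,11,8)
river: ρ → (8,21,-2)
river: ρ → (-2,19,18)
river: ρ → (18,17,-3)
river: ρ → (-3,19,12)
river: ρ → (12,5,-10)
closes: descent 0, river 8
min |a| on river = 2

2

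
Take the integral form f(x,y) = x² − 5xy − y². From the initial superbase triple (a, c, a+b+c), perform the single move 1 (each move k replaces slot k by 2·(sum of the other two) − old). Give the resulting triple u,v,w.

start (1,-1,-5) = (f(1,0),f(0,1),f(1,1))
replace slot 1: 2·((-1)+(-5)) − 1 = -13 → (-13,-1,-5)

-13,-1,-5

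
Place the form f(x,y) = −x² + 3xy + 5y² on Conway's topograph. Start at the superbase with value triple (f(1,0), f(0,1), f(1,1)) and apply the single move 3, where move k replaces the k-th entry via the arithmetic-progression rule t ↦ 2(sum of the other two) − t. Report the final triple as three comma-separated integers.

start (-1,5,7) = (f(1,0),f(0,1),f(1,1))
replace slot 3: 2·((-1)+5) − 7 = 1 → (-1,5,1)

-1,5,1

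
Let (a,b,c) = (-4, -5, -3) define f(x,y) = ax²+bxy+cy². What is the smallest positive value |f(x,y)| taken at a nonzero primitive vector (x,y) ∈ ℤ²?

translate: b→-3 (≡5 mod 8), so (4,5,3)→(4,-3,2)
flip: (4,-3,2)→(2,3,4)
translate: b→-1 (≡3 mod 4), so (2,3,4)→(2,-1,3)
reduced (well bottom): (2,-1,3) with a≤c, −a<b≤a
well minimum |f| = |-2| = 2 (negative-definite)

2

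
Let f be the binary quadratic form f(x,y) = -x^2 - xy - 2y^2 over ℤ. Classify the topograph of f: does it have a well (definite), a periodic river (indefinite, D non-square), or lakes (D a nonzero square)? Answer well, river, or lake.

D = b²−4ac = (-1)² − 4·(-1)·(-2) = -7
D < 0 ⇒ definite ⇒ every region one sign ⇒ single well

well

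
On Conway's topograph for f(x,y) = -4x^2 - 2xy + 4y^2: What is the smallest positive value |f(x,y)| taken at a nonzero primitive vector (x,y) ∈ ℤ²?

descent: ρ → (4,2,-4)  [lands on river]
river: ρ → (-4,6,2)
river: ρ → (2,6,-4)
river: ρ → (-4,2,4)
river: ρ → (4,6,-2)
river: ρ → (-2,6,4)
closes: descent 1, river 6
min |a| on river = 2

2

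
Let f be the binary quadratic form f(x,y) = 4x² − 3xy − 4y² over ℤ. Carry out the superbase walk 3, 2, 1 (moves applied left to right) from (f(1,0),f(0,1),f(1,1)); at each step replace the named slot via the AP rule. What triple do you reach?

start (4,-4,-3) = (f(1,0),f(0,1),f(1,1))
replace slot 3: 2·(4+(-4)) − (-3) = 3 → (4,-4,3)
replace slot 2: 2·(4+3) − (-4) = 18 → (4,18,3)
replace slot 1: 2·(18+3) − 4 = 38 → (38,18,3)

38,18,3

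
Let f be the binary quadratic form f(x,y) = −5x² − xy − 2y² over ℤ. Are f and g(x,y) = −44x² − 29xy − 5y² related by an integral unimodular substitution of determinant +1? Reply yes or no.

D₁ = -39, D₂ = -39
f is negative-definite; reduce −f:
−f: flip: (5,1,2)→(2,-1,5)
−f: reduced (well bottom): (2,-1,5) with a≤c, −a<b≤a
flip sign back: reduced form of f is (-2,1,-5)
g is negative-definite; reduce −g:
−g: flip: (44,29,5)→(5,-29,44)
−g: translate: b→1 (≡-29 mod 10), so (5,-29,44)→(5,1,2)
−g: flip: (5,1,2)→(2,-1,5)
−g: reduced (well bottom): (2,-1,5) with a≤c, −a<b≤a
flip sign back: reduced form of g is (-2,1,-5)
reduced forms (-2, 1, -5) vs (-2, 1, -5) ⇒ equivalent

yes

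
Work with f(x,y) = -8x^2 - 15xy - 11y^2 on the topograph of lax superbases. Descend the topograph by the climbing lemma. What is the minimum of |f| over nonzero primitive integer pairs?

translate: b→-1 (≡15 mod 16), so (8,15,11)→(8,-1,4)
flip: (8,-1,4)→(4,1,8)
reduced (well bottom): (4,1,8) with a≤c, −a<b≤a
well minimum |f| = |-4| = 4 (negative-definite)

4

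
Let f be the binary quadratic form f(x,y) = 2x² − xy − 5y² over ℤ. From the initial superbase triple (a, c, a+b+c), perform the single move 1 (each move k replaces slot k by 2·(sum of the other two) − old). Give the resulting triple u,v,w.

start (2,-5,-4) = (f(1,0),f(0,1),f(1,1))
replace slot 1: 2·((-5)+(-4)) − 2 = -20 → (-20,-5,-4)

-20,-5,-4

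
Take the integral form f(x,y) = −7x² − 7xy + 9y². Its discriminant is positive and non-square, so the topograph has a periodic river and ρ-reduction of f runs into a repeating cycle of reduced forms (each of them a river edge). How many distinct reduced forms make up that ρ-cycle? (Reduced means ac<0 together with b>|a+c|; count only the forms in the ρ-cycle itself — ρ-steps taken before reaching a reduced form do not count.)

D = 301, ⌊√D⌋ = 17
descent: ρ → (9,7,-7)  [lands on river]
river: ρ → (-7,7,9)
river: ρ → (9,11,-5)
river: ρ → (-5,9,11)
river: ρ → (11,13,-3)
river: ρ → (-3,17,1)
river: ρ → (1,17,-3)
river: ρ → (-3,13,11)
river: ρ → (11,9,-5)
river: ρ → (-5,11,9)
ρ-cycle length = 10 (tail of 1 descent step not counted)

10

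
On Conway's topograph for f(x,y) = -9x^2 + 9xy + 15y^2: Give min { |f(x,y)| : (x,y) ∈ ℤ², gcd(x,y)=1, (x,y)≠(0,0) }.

river: ρ → (15,21,-3)
river: ρ → (-3,21,15)
river: ρ → (15,9,-9)
river: ρ → (-9,9,15)
closes: descent 0, river 4
min |a| on river = 3

3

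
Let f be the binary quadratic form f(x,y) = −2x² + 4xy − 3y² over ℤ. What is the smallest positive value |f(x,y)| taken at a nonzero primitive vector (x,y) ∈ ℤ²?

translate: b→0 (≡-4 mod 4), so (2,-4,3)→(2,0,1)
flip: (2,0,1)→(1,0,2)
reduced (well bottom): (1,0,2) with a≤c, −a<b≤a
well minimum |f| = |-1| = 1 (negative-definite)

1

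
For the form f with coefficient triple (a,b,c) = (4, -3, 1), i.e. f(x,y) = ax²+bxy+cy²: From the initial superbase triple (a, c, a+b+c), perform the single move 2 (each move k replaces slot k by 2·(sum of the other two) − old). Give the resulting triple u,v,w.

start (4,1,2) = (f(1,0),f(0,1),f(1,1))
replace slot 2: 2·(4+2) − 1 = 11 → (4,11,2)

4,11,2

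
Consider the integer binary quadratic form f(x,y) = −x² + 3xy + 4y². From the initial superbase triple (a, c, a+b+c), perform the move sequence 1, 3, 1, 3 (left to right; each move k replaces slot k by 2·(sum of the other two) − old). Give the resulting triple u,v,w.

start (-1,4,6) = (f(1,0),f(0,1),f(1,1))
replace slot 1: 2·(4+6) − (-1) = 21 → (21,4,6)
replace slot 3: 2·(21+4) − 6 = 44 → (21,4,44)
replace slot 1: 2·(4+44) − 21 = 75 → (75,4,44)
replace slot 3: 2·(75+4) − 44 = 114 → (75,4,114)

75,4,114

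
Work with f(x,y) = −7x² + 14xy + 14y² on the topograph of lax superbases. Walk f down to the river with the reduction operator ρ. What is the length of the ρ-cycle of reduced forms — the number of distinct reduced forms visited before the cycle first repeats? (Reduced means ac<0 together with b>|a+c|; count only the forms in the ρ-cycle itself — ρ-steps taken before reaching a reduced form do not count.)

D = 588, ⌊√D⌋ = 24
river: ρ → (14,14,-7)
river: ρ → (-7,14,14)
ρ-cycle length = 2 (tail of 0 descent steps not counted)

2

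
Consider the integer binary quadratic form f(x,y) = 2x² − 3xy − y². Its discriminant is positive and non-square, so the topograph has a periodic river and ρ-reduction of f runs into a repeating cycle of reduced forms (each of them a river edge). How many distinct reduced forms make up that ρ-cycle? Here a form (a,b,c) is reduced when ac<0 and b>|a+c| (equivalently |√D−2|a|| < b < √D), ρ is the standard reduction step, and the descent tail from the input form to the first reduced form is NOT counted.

D = 17, ⌊√D⌋ = 4
descent: ρ → (-1,3,2)  [lands on river]
river: ρ → (2,1,-2)
river: ρ → (-2,3,1)
river: ρ → (1,3,-2)
river: ρ → (-2,1,2)
river: ρ → (2,3,-1)
ρ-cycle length = 6 (tail of 1 descent step not counted)

6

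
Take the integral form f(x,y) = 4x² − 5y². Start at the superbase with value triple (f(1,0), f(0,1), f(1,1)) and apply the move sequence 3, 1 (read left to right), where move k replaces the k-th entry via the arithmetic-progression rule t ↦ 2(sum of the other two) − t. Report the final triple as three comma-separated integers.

start (4,-5,-1) = (f(1,0),f(0,1),f(1,1))
replace slot 3: 2·(4+(-5)) − (-1) = -1 → (4,-5,-1)
replace slot 1: 2·((-5)+(-1)) − 4 = -16 → (-16,-5,-1)

-16,-5,-1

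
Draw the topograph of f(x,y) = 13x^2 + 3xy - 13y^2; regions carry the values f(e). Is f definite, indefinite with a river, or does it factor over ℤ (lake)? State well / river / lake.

D = b²−4ac = 3² − 4·13·(-13) = 685
D > 0 non-square ⇒ indefinite ⇒ periodic river

river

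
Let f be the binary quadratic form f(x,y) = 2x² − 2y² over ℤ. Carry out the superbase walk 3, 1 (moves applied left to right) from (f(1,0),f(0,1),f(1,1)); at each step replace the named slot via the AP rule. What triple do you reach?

start (2,-2,0) = (f(1,0),f(0,1),f(1,1))
replace slot 3: 2·(2+(-2)) − 0 = 0 → (2,-2,0)
replace slot 1: 2·((-2)+0) − 2 = -6 → (-6,-2,0)

-6,-2,0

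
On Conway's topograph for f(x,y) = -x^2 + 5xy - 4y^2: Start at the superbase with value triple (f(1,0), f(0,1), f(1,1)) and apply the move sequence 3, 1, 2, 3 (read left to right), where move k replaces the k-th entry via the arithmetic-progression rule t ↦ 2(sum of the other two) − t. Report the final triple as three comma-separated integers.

start (-1,-4,0) = (f(1,0),f(0,1),f(1,1))
replace slot 3: 2·((-1)+(-4)) − 0 = -10 → (-1,-4,-10)
replace slot 1: 2·((-4)+(-10)) − (-1) = -27 → (-27,-4,-10)
replace slot 2: 2·((-27)+(-10)) − (-4) = -70 → (-27,-70,-10)
replace slot 3: 2·((-27)+(-70)) − (-10) = -184 → (-27,-70,-184)

-27,-70,-184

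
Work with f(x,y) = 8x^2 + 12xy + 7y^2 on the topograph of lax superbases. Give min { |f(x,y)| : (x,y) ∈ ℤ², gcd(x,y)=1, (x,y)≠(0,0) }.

translate: b→-4 (≡12 mod 16), so (8,12,7)→(8,-4,3)
flip: (8,-4,3)→(3,4,8)
translate: b→-2 (≡4 mod 6), so (3,4,8)→(3,-2,7)
reduced (well bottom): (3,-2,7) with a≤c, −a<b≤a
well minimum = a = 3

3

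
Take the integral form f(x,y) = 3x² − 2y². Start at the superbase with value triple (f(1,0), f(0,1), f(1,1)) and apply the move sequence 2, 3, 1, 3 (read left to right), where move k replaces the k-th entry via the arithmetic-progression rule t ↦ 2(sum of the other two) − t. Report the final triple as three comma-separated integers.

start (3,-2,1) = (f(1,0),f(0,1),f(1,1))
replace slot 2: 2·(3+1) − (-2) = 10 → (3,10,1)
replace slot 3: 2·(3+10) − 1 = 25 → (3,10,25)
replace slot 1: 2·(10+25) − 3 = 67 → (67,10,25)
replace slot 3: 2·(67+10) − 25 = 129 → (67,10,129)

67,10,129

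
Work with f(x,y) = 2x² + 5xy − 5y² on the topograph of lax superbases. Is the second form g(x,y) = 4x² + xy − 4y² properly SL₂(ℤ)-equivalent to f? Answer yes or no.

D₁ = 65, D₂ = 65
river cycle of f (length 6): (-5, 5, 2), (2, 7, -2), (-2, 5, 5), (5, 5, -2), (-2, 7, 2), (2, 5, -5)
river cycle of g (length 6): (-4, 7, 1), (1, 7, -4), (-4, 1, 4), (4, 7, -1), (-1, 7, 4), (4, 1, -4)
cycles differ ⇒ inequivalent

no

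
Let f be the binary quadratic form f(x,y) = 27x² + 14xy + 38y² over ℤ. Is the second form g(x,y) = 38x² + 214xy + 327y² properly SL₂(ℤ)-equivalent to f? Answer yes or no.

D₁ = -3908, D₂ = -3908
f: reduced (well bottom): (27,14,38) with a≤c, −a<b≤a
g: translate: b→-14 (≡214 mod 76), so (38,214,327)→(38,-14,27)
g: flip: (38,-14,27)→(27,14,38)
g: reduced (well bottom): (27,14,38) with a≤c, −a<b≤a
reduced forms (27, 14, 38) vs (27, 14, 38) ⇒ equivalent

yes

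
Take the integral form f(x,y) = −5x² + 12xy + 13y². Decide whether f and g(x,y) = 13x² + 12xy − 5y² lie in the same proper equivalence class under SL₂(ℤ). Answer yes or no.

D₁ = 404, D₂ = 404
river cycle of f (length 6): (13, 14, -4), (-4, 18, 5), (5, 12, -13), (-13, 14, 4), (4, 18, -5), (-5, 12, 13)
river cycle of g (length 6): (-5, 18, 4), (4, 14, -13), (-13, 12, 5), (5, 18, -4), (-4, 14, 13), (13, 12, -5)
cycles differ ⇒ inequivalent

no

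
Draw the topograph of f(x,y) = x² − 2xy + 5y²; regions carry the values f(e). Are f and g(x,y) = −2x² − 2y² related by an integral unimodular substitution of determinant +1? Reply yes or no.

D₁ = -16, D₂ = -16
f: translate: b→0 (≡-2 mod 2), so (1,-2,5)→(1,0,4)
f: reduced (well bottom): (1,0,4) with a≤c, −a<b≤a
g is negative-definite; reduce −g:
−g: reduced (well bottom): (2,0,2) with a≤c, −a<b≤a
flip sign back: reduced form of g is (-2,0,-2)
reduced forms (1, 0, 4) vs (-2, 0, -2) ⇒ inequivalent

no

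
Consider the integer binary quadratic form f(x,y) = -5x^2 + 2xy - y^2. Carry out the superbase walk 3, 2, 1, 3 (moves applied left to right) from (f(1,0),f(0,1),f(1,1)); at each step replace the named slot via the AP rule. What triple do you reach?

start (-5,-1,-4) = (f(1,0),f(0,1),f(1,1))
replace slot 3: 2·((-5)+(-1)) − (-4) = -8 → (-5,-1,-8)
replace slot 2: 2·((-5)+(-8)) − (-1) = -25 → (-5,-25,-8)
replace slot 1: 2·((-25)+(-8)) − (-5) = -61 → (-61,-25,-8)
replace slot 3: 2·((-61)+(-25)) − (-8) = -164 → (-61,-25,-164)

-61,-25,-164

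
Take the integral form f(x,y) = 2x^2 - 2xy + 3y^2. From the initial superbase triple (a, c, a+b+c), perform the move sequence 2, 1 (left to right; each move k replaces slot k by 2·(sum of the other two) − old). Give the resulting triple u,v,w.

start (2,3,3) = (f(1,0),f(0,1),f(1,1))
replace slot 2: 2·(2+3) − 3 = 7 → (2,7,3)
replace slot 1: 2·(7+3) − 2 = 18 → (18,7,3)

18,7,3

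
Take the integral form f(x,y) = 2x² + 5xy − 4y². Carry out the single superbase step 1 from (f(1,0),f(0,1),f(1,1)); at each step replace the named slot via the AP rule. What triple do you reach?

start (2,-4,3) = (f(1,0),f(0,1),f(1,1))
replace slot 1: 2·((-4)+3) − 2 = -4 → (-4,-4,3)

-4,-4,3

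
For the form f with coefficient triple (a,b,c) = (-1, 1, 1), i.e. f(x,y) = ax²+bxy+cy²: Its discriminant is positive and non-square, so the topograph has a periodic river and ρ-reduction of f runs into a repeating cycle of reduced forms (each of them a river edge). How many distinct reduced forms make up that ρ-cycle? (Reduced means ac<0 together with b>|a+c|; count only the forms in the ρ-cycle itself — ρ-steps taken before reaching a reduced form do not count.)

D = 5, ⌊√D⌋ = 2
river: ρ → (1,1,-1)
river: ρ → (-1,1,1)
ρ-cycle length = 2 (tail of 0 descent steps not counted)

2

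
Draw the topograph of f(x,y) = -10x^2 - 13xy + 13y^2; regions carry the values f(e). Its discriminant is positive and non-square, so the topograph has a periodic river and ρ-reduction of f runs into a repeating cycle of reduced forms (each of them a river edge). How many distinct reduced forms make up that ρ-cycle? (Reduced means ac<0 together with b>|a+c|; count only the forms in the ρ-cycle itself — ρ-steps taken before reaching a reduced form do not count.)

D = 689, ⌊√D⌋ = 26
descent: ρ → (13,13,-10)  [lands on river]
river: ρ → (-10,7,16)
river: ρ → (16,25,-1)
river: ρ → (-1,25,16)
river: ρ → (16,7,-10)
river: ρ → (-10,13,13)
ρ-cycle length = 6 (tail of 1 descent step not counted)

6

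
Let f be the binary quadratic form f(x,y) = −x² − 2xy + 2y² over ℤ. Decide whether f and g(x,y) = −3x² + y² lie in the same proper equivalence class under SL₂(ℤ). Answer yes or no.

D₁ = 12, D₂ = 12
river cycle of f (length 2): (2, 2, -1), (-1, 2, 2)
river cycle of g (length 2): (1, 2, -2), (-2, 2, 1)
cycles differ ⇒ inequivalent

no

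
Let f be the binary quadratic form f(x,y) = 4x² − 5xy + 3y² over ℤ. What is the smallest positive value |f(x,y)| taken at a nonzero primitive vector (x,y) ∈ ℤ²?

translate: b→3 (≡-5 mod 8), so (4,-5,3)→(4,3,2)
flip: (4,3,2)→(2,-3,4)
translate: b→1 (≡-3 mod 4), so (2,-3,4)→(2,1,3)
reduced (well bottom): (2,1,3) with a≤c, −a<b≤a
well minimum = a = 2

2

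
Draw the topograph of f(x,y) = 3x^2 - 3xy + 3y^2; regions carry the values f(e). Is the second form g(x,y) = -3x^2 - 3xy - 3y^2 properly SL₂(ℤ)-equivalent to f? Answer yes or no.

D₁ = -27, D₂ = -27
f: translate: b→3 (≡-3 mod 6), so (3,-3,3)→(3,3,3)
f: reduced (well bottom): (3,3,3) with a≤c, −a<b≤a
g is negative-definite; reduce −g:
−g: reduced (well bottom): (3,3,3) with a≤c, −a<b≤a
flip sign back: reduced form of g is (-3,-3,-3)
reduced forms (3, 3, 3) vs (-3, -3, -3) ⇒ inequivalent

no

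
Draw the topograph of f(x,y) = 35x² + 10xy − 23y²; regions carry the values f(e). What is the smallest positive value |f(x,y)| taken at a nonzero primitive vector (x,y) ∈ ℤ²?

descent: ρ → (-23,36,22)  [lands on river]
river: ρ → (22,52,-7)
river: ρ → (-7,46,43)
river: ρ → (43,40,-10)
river: ρ → (-10,40,43)
river: ρ → (43,46,-7)
river: ρ → (-7,52,22)
river: ρ → (22,36,-23)
river: ρ → (-23,56,2)
river: ρ → (2,56,-23)
closes: descent 1, river 10
min |a| on river = 2

2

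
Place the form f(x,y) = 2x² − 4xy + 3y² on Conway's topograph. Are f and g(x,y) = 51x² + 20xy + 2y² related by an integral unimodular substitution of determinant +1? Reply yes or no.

D₁ = -8, D₂ = -8
f: translate: b→0 (≡-4 mod 4), so (2,-4,3)→(2,0,1)
f: flip: (2,0,1)→(1,0,2)
f: reduced (well bottom): (1,0,2) with a≤c, −a<b≤a
g: flip: (51,20,2)→(2,-20,51)
g: translate: b→0 (≡-20 mod 4), so (2,-20,51)→(2,0,1)
g: flip: (2,0,1)→(1,0,2)
g: reduced (well bottom): (1,0,2) with a≤c, −a<b≤a
reduced forms (1, 0, 2) vs (1, 0, 2) ⇒ equivalent

yes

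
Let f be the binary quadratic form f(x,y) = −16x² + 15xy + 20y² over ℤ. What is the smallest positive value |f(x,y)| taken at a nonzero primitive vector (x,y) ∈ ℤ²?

river: ρ → (20,25,-11)
river: ρ → (-11,19,26)
river: ρ → (26,33,-4)
river: ρ → (-4,31,34)
river: ρ → (34,37,-1)
river: ρ → (-1,37,34)
river: ρ → (34,31,-4)
river: ρ → (-4,33,26)
river: ρ → (26,19,-11)
river: ρ → (-11,25,20)
river: ρ → (20,15,-16)
river: ρ → (-16,17,19)
river: ρ → (19,21,-14)
river: ρ → (-14,35,5)
river: ρ → (5,35,-14)
river: ρ → (-14,21,19)
river: ρ → (19,17,-16)
river: ρ → (-16,15,20)
closes: descent 0, river 18
min |a| on river = 1

1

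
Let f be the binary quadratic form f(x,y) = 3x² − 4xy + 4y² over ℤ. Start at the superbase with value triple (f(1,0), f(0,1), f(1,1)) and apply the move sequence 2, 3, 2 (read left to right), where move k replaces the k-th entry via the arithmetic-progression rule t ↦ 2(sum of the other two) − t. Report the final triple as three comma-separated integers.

start (3,4,3) = (f(1,0),f(0,1),f(1,1))
replace slot 2: 2·(3+3) − 4 = 8 → (3,8,3)
replace slot 3: 2·(3+8) − 3 = 19 → (3,8,19)
replace slot 2: 2·(3+19) − 8 = 36 → (3,36,19)

3,36,19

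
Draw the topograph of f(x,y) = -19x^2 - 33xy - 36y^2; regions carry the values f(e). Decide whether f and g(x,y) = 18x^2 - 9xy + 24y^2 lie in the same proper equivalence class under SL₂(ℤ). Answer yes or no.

D₁ = -1647, D₂ = -1647
f is negative-definite; reduce −f:
−f: translate: b→-5 (≡33 mod 38), so (19,33,36)→(19,-5,22)
−f: reduced (well bottom): (19,-5,22) with a≤c, −a<b≤a
flip sign back: reduced form of f is (-19,5,-22)
g: reduced (well bottom): (18,-9,24) with a≤c, −a<b≤a
reduced forms (-19, 5, -22) vs (18, -9, 24) ⇒ inequivalent

no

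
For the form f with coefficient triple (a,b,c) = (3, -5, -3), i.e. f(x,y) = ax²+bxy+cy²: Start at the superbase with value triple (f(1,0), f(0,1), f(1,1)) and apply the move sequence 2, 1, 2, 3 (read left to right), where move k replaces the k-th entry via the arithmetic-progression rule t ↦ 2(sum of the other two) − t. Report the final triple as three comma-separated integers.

start (3,-3,-5) = (f(1,0),f(0,1),f(1,1))
replace slot 2: 2·(3+(-5)) − (-3) = -1 → (3,-1,-5)
replace slot 1: 2·((-1)+(-5)) − 3 = -15 → (-15,-1,-5)
replace slot 2: 2·((-15)+(-5)) − (-1) = -39 → (-15,-39,-5)
replace slot 3: 2·((-15)+(-39)) − (-5) = -103 → (-15,-39,-103)

-15,-39,-103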